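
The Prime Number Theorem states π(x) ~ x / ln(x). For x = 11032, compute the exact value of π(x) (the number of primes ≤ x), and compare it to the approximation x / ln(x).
π(11032) = 1337;  x/ln(x) ≈ 1185.15;  relative error ≈ 11.36%.

Directly count primes up to 11032: π(11032) = 1337. The PNT approximation gives 11032/ln(11032) ≈ 11032/9.30856 ≈ 1185.15. Relative error (π(x) − x/ln(x)) / π(x) ≈ 11.36%; the approximation is known to undercount slightly (Li(x) is a better estimate).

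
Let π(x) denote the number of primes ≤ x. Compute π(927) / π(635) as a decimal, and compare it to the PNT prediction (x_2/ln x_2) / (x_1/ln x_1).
π(927)/π(635) = 157/115 ≈ 1.3652;  PNT prediction ≈ 1.3790.

π(635) = 115 and π(927) = 157, so π(927)/π(635) ≈ 1.3652. The PNT-predicted ratio is (927/ln(927)) / (635/ln(635)) ≈ 1.3790. The two agree to within a few percent, as expected.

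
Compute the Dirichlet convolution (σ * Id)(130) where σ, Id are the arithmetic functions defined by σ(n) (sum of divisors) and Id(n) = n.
(σ * Id)(130) = 1485

Divisors of 130: [1, 2, 5, 10, 13, 26, 65, 130]. For each d | 130:
  d = 1: σ(1) · Id(130/1) = 1 · 130 = 130
  d = 2: σ(2) · Id(130/2) = 3 · 65 = 195
  d = 5: σ(5) · Id(130/5) = 6 · 26 = 156
  d = 10: σ(10) · Id(130/10) = 18 · 13 = 234
  d = 13: σ(13) · Id(130/13) = 14 · 10 = 140
  d = 26: σ(26) · Id(130/26) = 42 · 5 = 210
  d = 65: σ(65) · Id(130/65) = 84 · 2 = 168
  d = 130: σ(130) · Id(130/130) = 252 · 1 = 252
Summing: (σ * Id)(130) = 130 + 195 + 156 + 234 + 140 + 210 + 168 + 252 = 1485.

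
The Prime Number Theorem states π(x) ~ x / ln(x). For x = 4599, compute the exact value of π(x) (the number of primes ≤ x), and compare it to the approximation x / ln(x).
π(4599) = 622;  x/ln(x) ≈ 545.32;  relative error ≈ 12.33%.

Directly count primes up to 4599: π(4599) = 622. The PNT approximation gives 4599/ln(4599) ≈ 4599/8.43359 ≈ 545.32. Relative error (π(x) − x/ln(x)) / π(x) ≈ 12.33%; the approximation is known to undercount slightly (Li(x) is a better estimate).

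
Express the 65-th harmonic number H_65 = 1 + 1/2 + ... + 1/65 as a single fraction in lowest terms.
H_65 = 625192648726870088010174299/131362987122535807501262400

Direct summation: H_65 = 1 + 1/2 + ... + 1/65. The least common denominator is lcm(1, ..., 65) = 1182266884102822267511361600; over this denominator the numerator is 1182266884102822267511361600 + 591133442051411133755680800 + 394088961367607422503787200 + 295566721025705566877840400 + 236453376820564453502272320 + 197044480683803711251893600 + 168895269157546038215908800 + 147783360512852783438920200 + 131362987122535807501262400 + 118226688410282226751136160 + 107478807645711115228305600 + 98522240341901855625946800 + 90943606469447866731643200 + 84447634578773019107954400 + 78817792273521484500757440 + 73891680256426391719460100 + 69545110829577780441844800 + 65681493561267903750631200 + 62224572847516961447966400 + 59113344205141113375568080 + 56298423052515346071969600 + 53739403822855557614152800 + 51402908004470533370059200 + 49261120170950927812973400 + 47290675364112890700454464 + 45471803234723933365821600 + 43787662374178602500420800 + 42223817289386509553977200 + 40767823589752491983150400 + 39408896136760742250378720 + 38137641422671686048753600 + 36945840128213195859730050 + 35826269215237038409435200 + 34772555414788890220922400 + 33779053831509207643181760 + 32840746780633951875315600 + 31953159029806007230036800 + 31112286423758480723983200 + 30314535489815955577214400 + 29556672102570556687784040 + 28835777661044445549057600 + 28149211526257673035984800 + 27494578700065634128171200 + 26869701911427778807076400 + 26272597424507161500252480 + 25701454002235266685029600 + 25154614555379197181092800 + 24630560085475463906486700 + 24127895593935148316558400 + 23645337682056445350227232 + 23181703609859260147281600 + 22735901617361966682910800 + 22306922341562684292667200 + 21893831187089301250210400 + 21495761529142223045661120 + 21111908644693254776988600 + 20741524282505653815988800 + 20383911794876245991575200 + 20038421764454614703582400 + 19704448068380371125189360 + 19381424329554463401825600 + 19068820711335843024376800 + 18766141017505115357323200 + 18472920064106597929865025 + 18188721293889573346328640 = 5626733838541830792091568691, so H_65 = 5626733838541830792091568691/1182266884102822267511361600; reducing by gcd(5626733838541830792091568691, 1182266884102822267511361600) = 9 gives 625192648726870088010174299/131362987122535807501262400 ≈ 4.75928. (The PNT-adjacent estimate ln(65) + γ ≈ 4.75160 matches within O(1/n).)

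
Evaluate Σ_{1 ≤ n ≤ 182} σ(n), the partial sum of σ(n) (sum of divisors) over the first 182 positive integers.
Σ_{n ≤ 182} σ(n) = 27338

Compute σ(n) for each 1 ≤ n ≤ 182: σ(1) = 1, σ(2) = 3, σ(3) = 4, σ(4) = 7, σ(5) = 6, σ(6) = 12, σ(7) = 8, σ(8) = 15, σ(9) = 13, σ(10) = 18, σ(11) = 12, σ(12) = 28, σ(13) = 14, σ(14) = 24, σ(15) = 24, σ(16) = 31, σ(17) = 18, σ(18) = 39, σ(19) = 20, σ(20) = 42, σ(21) = 32, σ(22) = 36, σ(23) = 24, σ(24) = 60, σ(25) = 31, σ(26) = 42, σ(27) = 40, σ(28) = 56, σ(29) = 30, σ(30) = 72, σ(31) = 32, σ(32) = 63, σ(33) = 48, σ(34) = 54, σ(35) = 48, σ(36) = 91, σ(37) = 38, σ(38) = 60, σ(39) = 56, σ(40) = 90, σ(41) = 42, σ(42) = 96, σ(43) = 44, σ(44) = 84, σ(45) = 78, σ(46) = 72, σ(47) = 48, σ(48) = 124, σ(49) = 57, σ(50) = 93, σ(51) = 72, σ(52) = 98, σ(53) = 54, σ(54) = 120, σ(55) = 72, σ(56) = 120, σ(57) = 80, σ(58) = 90, σ(59) = 60, σ(60) = 168, σ(61) = 62, σ(62) = 96, σ(63) = 104, σ(64) = 127, σ(65) = 84, σ(66) = 144, σ(67) = 68, σ(68) = 126, σ(69) = 96, σ(70) = 144, σ(71) = 72, σ(72) = 195, σ(73) = 74, σ(74) = 114, σ(75) = 124, σ(76) = 140, σ(77) = 96, σ(78) = 168, σ(79) = 80, σ(80) = 186, σ(81) = 121, σ(82) = 126, σ(83) = 84, σ(84) = 224, σ(85) = 108, σ(86) = 132, σ(87) = 120, σ(88) = 180, σ(89) = 90, σ(90) = 234, σ(91) = 112, σ(92) = 168, σ(93) = 128, σ(94) = 144, σ(95) = 120, σ(96) = 252, σ(97) = 98, σ(98) = 171, σ(99) = 156, σ(100) = 217, σ(101) = 102, σ(102) = 216, σ(103) = 104, σ(104) = 210, σ(105) = 192, σ(106) = 162, σ(107) = 108, σ(108) = 280, σ(109) = 110, σ(110) = 216, σ(111) = 152, σ(112) = 248, σ(113) = 114, σ(114) = 240, σ(115) = 144, σ(116) = 210, σ(117) = 182, σ(118) = 180, σ(119) = 144, σ(120) = 360, σ(121) = 133, σ(122) = 186, σ(123) = 168, σ(124) = 224, σ(125) = 156, σ(126) = 312, σ(127) = 128, σ(128) = 255, σ(129) = 176, σ(130) = 252, σ(131) = 132, σ(132) = 336, σ(133) = 160, σ(134) = 204, σ(135) = 240, σ(136) = 270, σ(137) = 138, σ(138) = 288, σ(139) = 140, σ(140) = 336, σ(141) = 192, σ(142) = 216, σ(143) = 168, σ(144) = 403, σ(145) = 180, σ(146) = 222, σ(147) = 228, σ(148) = 266, σ(149) = 150, σ(150) = 372, σ(151) = 152, σ(152) = 300, σ(153) = 234, σ(154) = 288, σ(155) = 192, σ(156) = 392, σ(157) = 158, σ(158) = 240, σ(159) = 216, σ(160) = 378, σ(161) = 192, σ(162) = 363, σ(163) = 164, σ(164) = 294, σ(165) = 288, σ(166) = 252, σ(167) = 168, σ(168) = 480, σ(169) = 183, σ(170) = 324, σ(171) = 260, σ(172) = 308, σ(173) = 174, σ(174) = 360, σ(175) = 248, σ(176) = 372, σ(177) = 240, σ(178) = 270, σ(179) = 180, σ(180) = 546, σ(181) = 182, σ(182) = 336. Summing all 182 values: 27338. (Average order: Σ_{n ≤ x} σ(n) ~ (π²/12) x². For x = 182, (π²/12)·182² ≈ 27243.40.)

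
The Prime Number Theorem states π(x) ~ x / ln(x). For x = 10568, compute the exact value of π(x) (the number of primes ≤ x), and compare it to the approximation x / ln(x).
π(10568) = 1290;  x/ln(x) ≈ 1140.56;  relative error ≈ 11.58%.

Directly count primes up to 10568: π(10568) = 1290. The PNT approximation gives 10568/ln(10568) ≈ 10568/9.26559 ≈ 1140.56. Relative error (π(x) − x/ln(x)) / π(x) ≈ 11.58%; the approximation is known to undercount slightly (Li(x) is a better estimate).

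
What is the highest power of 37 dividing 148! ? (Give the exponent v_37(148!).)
v_37(148!) = 4

Legendre's formula: v_p(n!) = Σ_{k ≥ 1} ⌊n / p^k⌋. For p = 37, n = 148, the terms are:
  ⌊148/37^1⌋ = ⌊148/37⌋ = 4
(the next term ⌊148/37^2⌋ = 0, terminating the sum). Summing: v_37(148!) = 4 = 4.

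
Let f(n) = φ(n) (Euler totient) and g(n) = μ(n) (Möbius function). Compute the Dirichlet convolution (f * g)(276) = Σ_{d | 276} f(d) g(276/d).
(φ * μ)(276) = 21

Divisors of 276: [1, 2, 3, 4, 6, 12, 23, 46, 69, 92, 138, 276]. For each d | 276:
  d = 1: φ(1) · μ(276/1) = 1 · 0 = 0
  d = 2: φ(2) · μ(276/2) = 1 · -1 = -1
  d = 3: φ(3) · μ(276/3) = 2 · 0 = 0
  d = 4: φ(4) · μ(276/4) = 2 · 1 = 2
  d = 6: φ(6) · μ(276/6) = 2 · 1 = 2
  d = 12: φ(12) · μ(276/12) = 4 · -1 = -4
  d = 23: φ(23) · μ(276/23) = 22 · 0 = 0
  d = 46: φ(46) · μ(276/46) = 22 · 1 = 22
  d = 69: φ(69) · μ(276/69) = 44 · 0 = 0
  d = 92: φ(92) · μ(276/92) = 44 · -1 = -44
  d = 138: φ(138) · μ(276/138) = 44 · -1 = -44
  d = 276: φ(276) · μ(276/276) = 88 · 1 = 88
Summing: (φ * μ)(276) = 0 + -1 + 0 + 2 + 2 + -4 + 0 + 22 + 0 + -44 + -44 + 88 = 21.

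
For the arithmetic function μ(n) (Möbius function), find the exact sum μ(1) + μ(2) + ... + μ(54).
Σ_{n ≤ 54} μ(n) = -3

Compute μ(n) for each 1 ≤ n ≤ 54: μ(1) = 1, μ(2) = -1, μ(3) = -1, μ(4) = 0, μ(5) = -1, μ(6) = 1, μ(7) = -1, μ(8) = 0, μ(9) = 0, μ(10) = 1, μ(11) = -1, μ(12) = 0, μ(13) = -1, μ(14) = 1, μ(15) = 1, μ(16) = 0, μ(17) = -1, μ(18) = 0, μ(19) = -1, μ(20) = 0, μ(21) = 1, μ(22) = 1, μ(23) = -1, μ(24) = 0, μ(25) = 0, μ(26) = 1, μ(27) = 0, μ(28) = 0, μ(29) = -1, μ(30) = -1, μ(31) = -1, μ(32) = 0, μ(33) = 1, μ(34) = 1, μ(35) = 1, μ(36) = 0, μ(37) = -1, μ(38) = 1, μ(39) = 1, μ(40) = 0, μ(41) = -1, μ(42) = -1, μ(43) = -1, μ(44) = 0, μ(45) = 0, μ(46) = 1, μ(47) = -1, μ(48) = 0, μ(49) = 0, μ(50) = 0, μ(51) = 1, μ(52) = 0, μ(53) = -1, μ(54) = 0. Summing all 54 values: -3. (Mertens function M(x) = Σ_{n ≤ x} μ(n); on average M(x) should be small (PNT ⟺ M(x) = o(x)).)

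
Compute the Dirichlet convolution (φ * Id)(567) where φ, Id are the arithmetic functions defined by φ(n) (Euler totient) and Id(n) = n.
(φ * Id)(567) = 3861

Divisors of 567: [1, 3, 7, 9, 21, 27, 63, 81, 189, 567]. For each d | 567:
  d = 1: φ(1) · Id(567/1) = 1 · 567 = 567
  d = 3: φ(3) · Id(567/3) = 2 · 189 = 378
  d = 7: φ(7) · Id(567/7) = 6 · 81 = 486
  d = 9: φ(9) · Id(567/9) = 6 · 63 = 378
  d = 21: φ(21) · Id(567/21) = 12 · 27 = 324
  d = 27: φ(27) · Id(567/27) = 18 · 21 = 378
  d = 63: φ(63) · Id(567/63) = 36 · 9 = 324
  d = 81: φ(81) · Id(567/81) = 54 · 7 = 378
  d = 189: φ(189) · Id(567/189) = 108 · 3 = 324
  d = 567: φ(567) · Id(567/567) = 324 · 1 = 324
Summing: (φ * Id)(567) = 567 + 378 + 486 + 378 + 324 + 378 + 324 + 378 + 324 + 324 = 3861.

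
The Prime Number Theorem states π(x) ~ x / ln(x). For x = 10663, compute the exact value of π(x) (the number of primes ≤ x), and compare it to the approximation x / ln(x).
π(10663) = 1301;  x/ln(x) ≈ 1149.71;  relative error ≈ 11.63%.

Directly count primes up to 10663: π(10663) = 1301. The PNT approximation gives 10663/ln(10663) ≈ 10663/9.27454 ≈ 1149.71. Relative error (π(x) − x/ln(x)) / π(x) ≈ 11.63%; the approximation is known to undercount slightly (Li(x) is a better estimate).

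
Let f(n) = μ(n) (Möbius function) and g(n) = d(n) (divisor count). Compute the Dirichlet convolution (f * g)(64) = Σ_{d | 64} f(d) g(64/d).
(μ * d)(64) = 1

Divisors of 64: [1, 2, 4, 8, 16, 32, 64]. For each d | 64:
  d = 1: μ(1) · d(64/1) = 1 · 7 = 7
  d = 2: μ(2) · d(64/2) = -1 · 6 = -6
  d = 4: μ(4) · d(64/4) = 0 · 5 = 0
  d = 8: μ(8) · d(64/8) = 0 · 4 = 0
  d = 16: μ(16) · d(64/16) = 0 · 3 = 0
  d = 32: μ(32) · d(64/32) = 0 · 2 = 0
  d = 64: μ(64) · d(64/64) = 0 · 1 = 0
Summing: (μ * d)(64) = 7 + -6 + 0 + 0 + 0 + 0 + 0 = 1.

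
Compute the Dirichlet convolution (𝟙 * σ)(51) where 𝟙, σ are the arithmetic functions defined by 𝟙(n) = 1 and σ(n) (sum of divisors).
(𝟙 * σ)(51) = 95

Divisors of 51: [1, 3, 17, 51]. For each d | 51:
  d = 1: 𝟙(1) · σ(51/1) = 1 · 72 = 72
  d = 3: 𝟙(3) · σ(51/3) = 1 · 18 = 18
  d = 17: 𝟙(17) · σ(51/17) = 1 · 4 = 4
  d = 51: 𝟙(51) · σ(51/51) = 1 · 1 = 1
Summing: (𝟙 * σ)(51) = 72 + 18 + 4 + 1 = 95.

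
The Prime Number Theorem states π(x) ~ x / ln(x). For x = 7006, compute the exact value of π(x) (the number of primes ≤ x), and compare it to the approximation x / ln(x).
π(7006) = 901;  x/ln(x) ≈ 791.23;  relative error ≈ 12.18%.

Directly count primes up to 7006: π(7006) = 901. The PNT approximation gives 7006/ln(7006) ≈ 7006/8.85452 ≈ 791.23. Relative error (π(x) − x/ln(x)) / π(x) ≈ 12.18%; the approximation is known to undercount slightly (Li(x) is a better estimate).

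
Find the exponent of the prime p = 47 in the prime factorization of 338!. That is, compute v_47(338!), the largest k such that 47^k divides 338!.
v_47(338!) = 7

Legendre's formula: v_p(n!) = Σ_{k ≥ 1} ⌊n / p^k⌋. For p = 47, n = 338, the terms are:
  ⌊338/47^1⌋ = ⌊338/47⌋ = 7
(the next term ⌊338/47^2⌋ = 0, terminating the sum). Summing: v_47(338!) = 7 = 7.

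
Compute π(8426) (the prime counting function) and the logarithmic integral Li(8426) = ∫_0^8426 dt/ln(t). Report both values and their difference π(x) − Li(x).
π(8426) = 1053;  Li(8426) ≈ 1073.68;  π(x) − Li(x) ≈ -20.68.

Direct count of primes ≤ 8426 gives π(8426) = 1053. Numerical evaluation of the logarithmic integral gives Li(8426) ≈ 1073.68. The difference π(x) − Li(x) ≈ -20.68 is typically negative for small/moderate x (Li(x) overestimates), though Littlewood's theorem shows this sign changes infinitely often.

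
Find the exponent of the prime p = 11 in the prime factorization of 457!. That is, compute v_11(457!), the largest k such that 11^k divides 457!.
v_11(457!) = 44

Legendre's formula: v_p(n!) = Σ_{k ≥ 1} ⌊n / p^k⌋. For p = 11, n = 457, the terms are:
  ⌊457/11^1⌋ = ⌊457/11⌋ = 41
  ⌊457/11^2⌋ = ⌊457/121⌋ = 3
(the next term ⌊457/11^3⌋ = 0, terminating the sum). Summing: v_11(457!) = 41 + 3 = 44.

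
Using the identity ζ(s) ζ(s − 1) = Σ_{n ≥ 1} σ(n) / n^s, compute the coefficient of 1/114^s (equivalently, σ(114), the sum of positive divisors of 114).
σ(114) = 240

In the product (Σ m^0/m^s)(Σ k / k^s) = Σ (Σ_{d | n} d) / n^s, the coefficient of 1/n^s is σ(n) = Σ_{d | n} d. For n = 114, divisors are [1, 2, 3, 6, 19, 38, 57, 114]; summing: σ(114) = 240.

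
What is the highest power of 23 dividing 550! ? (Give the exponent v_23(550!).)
v_23(550!) = 24

Legendre's formula: v_p(n!) = Σ_{k ≥ 1} ⌊n / p^k⌋. For p = 23, n = 550, the terms are:
  ⌊550/23^1⌋ = ⌊550/23⌋ = 23
  ⌊550/23^2⌋ = ⌊550/529⌋ = 1
(the next term ⌊550/23^3⌋ = 0, terminating the sum). Summing: v_23(550!) = 23 + 1 = 24.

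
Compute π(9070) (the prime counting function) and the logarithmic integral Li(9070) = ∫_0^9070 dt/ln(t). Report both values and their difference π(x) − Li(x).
π(9070) = 1127;  Li(9070) ≈ 1144.63;  π(x) − Li(x) ≈ -17.63.

Direct count of primes ≤ 9070 gives π(9070) = 1127. Numerical evaluation of the logarithmic integral gives Li(9070) ≈ 1144.63. The difference π(x) − Li(x) ≈ -17.63 is typically negative for small/moderate x (Li(x) overestimates), though Littlewood's theorem shows this sign changes infinitely often.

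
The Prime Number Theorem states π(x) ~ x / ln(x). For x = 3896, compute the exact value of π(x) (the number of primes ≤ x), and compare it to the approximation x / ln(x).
π(3896) = 539;  x/ln(x) ≈ 471.23;  relative error ≈ 12.57%.

Directly count primes up to 3896: π(3896) = 539. The PNT approximation gives 3896/ln(3896) ≈ 3896/8.26771 ≈ 471.23. Relative error (π(x) − x/ln(x)) / π(x) ≈ 12.57%; the approximation is known to undercount slightly (Li(x) is a better estimate).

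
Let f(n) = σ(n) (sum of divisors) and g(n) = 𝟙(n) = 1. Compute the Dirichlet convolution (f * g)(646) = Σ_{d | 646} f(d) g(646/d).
(σ * 𝟙)(646) = 1596

Divisors of 646: [1, 2, 17, 19, 34, 38, 323, 646]. For each d | 646:
  d = 1: σ(1) · 𝟙(646/1) = 1 · 1 = 1
  d = 2: σ(2) · 𝟙(646/2) = 3 · 1 = 3
  d = 17: σ(17) · 𝟙(646/17) = 18 · 1 = 18
  d = 19: σ(19) · 𝟙(646/19) = 20 · 1 = 20
  d = 34: σ(34) · 𝟙(646/34) = 54 · 1 = 54
  d = 38: σ(38) · 𝟙(646/38) = 60 · 1 = 60
  d = 323: σ(323) · 𝟙(646/323) = 360 · 1 = 360
  d = 646: σ(646) · 𝟙(646/646) = 1080 · 1 = 1080
Summing: (σ * 𝟙)(646) = 1 + 3 + 18 + 20 + 54 + 60 + 360 + 1080 = 1596.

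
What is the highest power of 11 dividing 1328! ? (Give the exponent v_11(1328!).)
v_11(1328!) = 130

Legendre's formula: v_p(n!) = Σ_{k ≥ 1} ⌊n / p^k⌋. For p = 11, n = 1328, the terms are:
  ⌊1328/11^1⌋ = ⌊1328/11⌋ = 120
  ⌊1328/11^2⌋ = ⌊1328/121⌋ = 10
(the next term ⌊1328/11^3⌋ = 0, terminating the sum). Summing: v_11(1328!) = 120 + 10 = 130.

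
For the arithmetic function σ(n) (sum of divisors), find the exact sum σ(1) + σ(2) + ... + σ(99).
Σ_{n ≤ 99} σ(n) = 8082

Compute σ(n) for each 1 ≤ n ≤ 99: σ(1) = 1, σ(2) = 3, σ(3) = 4, σ(4) = 7, σ(5) = 6, σ(6) = 12, σ(7) = 8, σ(8) = 15, σ(9) = 13, σ(10) = 18, σ(11) = 12, σ(12) = 28, σ(13) = 14, σ(14) = 24, σ(15) = 24, σ(16) = 31, σ(17) = 18, σ(18) = 39, σ(19) = 20, σ(20) = 42, σ(21) = 32, σ(22) = 36, σ(23) = 24, σ(24) = 60, σ(25) = 31, σ(26) = 42, σ(27) = 40, σ(28) = 56, σ(29) = 30, σ(30) = 72, σ(31) = 32, σ(32) = 63, σ(33) = 48, σ(34) = 54, σ(35) = 48, σ(36) = 91, σ(37) = 38, σ(38) = 60, σ(39) = 56, σ(40) = 90, σ(41) = 42, σ(42) = 96, σ(43) = 44, σ(44) = 84, σ(45) = 78, σ(46) = 72, σ(47) = 48, σ(48) = 124, σ(49) = 57, σ(50) = 93, σ(51) = 72, σ(52) = 98, σ(53) = 54, σ(54) = 120, σ(55) = 72, σ(56) = 120, σ(57) = 80, σ(58) = 90, σ(59) = 60, σ(60) = 168, σ(61) = 62, σ(62) = 96, σ(63) = 104, σ(64) = 127, σ(65) = 84, σ(66) = 144, σ(67) = 68, σ(68) = 126, σ(69) = 96, σ(70) = 144, σ(71) = 72, σ(72) = 195, σ(73) = 74, σ(74) = 114, σ(75) = 124, σ(76) = 140, σ(77) = 96, σ(78) = 168, σ(79) = 80, σ(80) = 186, σ(81) = 121, σ(82) = 126, σ(83) = 84, σ(84) = 224, σ(85) = 108, σ(86) = 132, σ(87) = 120, σ(88) = 180, σ(89) = 90, σ(90) = 234, σ(91) = 112, σ(92) = 168, σ(93) = 128, σ(94) = 144, σ(95) = 120, σ(96) = 252, σ(97) = 98, σ(98) = 171, σ(99) = 156. Summing all 99 values: 8082. (Average order: Σ_{n ≤ x} σ(n) ~ (π²/12) x². For x = 99, (π²/12)·99² ≈ 8061.00.)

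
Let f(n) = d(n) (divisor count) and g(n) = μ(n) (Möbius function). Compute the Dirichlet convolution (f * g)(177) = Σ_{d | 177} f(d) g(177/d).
(d * μ)(177) = 1

Divisors of 177: [1, 3, 59, 177]. For each d | 177:
  d = 1: d(1) · μ(177/1) = 1 · 1 = 1
  d = 3: d(3) · μ(177/3) = 2 · -1 = -2
  d = 59: d(59) · μ(177/59) = 2 · -1 = -2
  d = 177: d(177) · μ(177/177) = 4 · 1 = 4
Summing: (d * μ)(177) = 1 + -2 + -2 + 4 = 1.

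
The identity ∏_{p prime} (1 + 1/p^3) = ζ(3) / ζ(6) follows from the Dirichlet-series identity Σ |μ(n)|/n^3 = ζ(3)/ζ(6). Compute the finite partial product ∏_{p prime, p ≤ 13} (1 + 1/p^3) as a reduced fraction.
∏ = 431631936/365525875

The primes p ≤ 13 are [2, 3, 5, 7, 11, 13]. For each, (1 + 1/p^3) = (p^3 + 1)/p^3. Multiplying these fractions over p ∈ [2, 3, 5, 7, 11, 13] gives 431631936/365525875. (In the limit P → ∞ this tends to ζ(3)/ζ(6).)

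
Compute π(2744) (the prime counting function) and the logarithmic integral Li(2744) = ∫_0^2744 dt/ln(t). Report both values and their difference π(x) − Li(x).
π(2744) = 400;  Li(2744) ≈ 410.61;  π(x) − Li(x) ≈ -10.61.

Direct count of primes ≤ 2744 gives π(2744) = 400. Numerical evaluation of the logarithmic integral gives Li(2744) ≈ 410.61. The difference π(x) − Li(x) ≈ -10.61 is typically negative for small/moderate x (Li(x) overestimates), though Littlewood's theorem shows this sign changes infinitely often.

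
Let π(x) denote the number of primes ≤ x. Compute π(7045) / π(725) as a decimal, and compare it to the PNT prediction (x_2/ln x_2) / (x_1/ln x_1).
π(7045)/π(725) = 906/128 ≈ 7.0781;  PNT prediction ≈ 7.2234.

π(725) = 128 and π(7045) = 906, so π(7045)/π(725) ≈ 7.0781. The PNT-predicted ratio is (7045/ln(7045)) / (725/ln(725)) ≈ 7.2234. The two agree to within a few percent, as expected.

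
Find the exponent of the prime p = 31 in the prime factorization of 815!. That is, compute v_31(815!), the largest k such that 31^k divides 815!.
v_31(815!) = 26

Legendre's formula: v_p(n!) = Σ_{k ≥ 1} ⌊n / p^k⌋. For p = 31, n = 815, the terms are:
  ⌊815/31^1⌋ = ⌊815/31⌋ = 26
(the next term ⌊815/31^2⌋ = 0, terminating the sum). Summing: v_31(815!) = 26 = 26.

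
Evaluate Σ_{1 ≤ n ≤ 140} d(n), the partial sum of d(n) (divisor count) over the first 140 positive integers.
Σ_{n ≤ 140} d(n) = 719

Compute d(n) for each 1 ≤ n ≤ 140: d(1) = 1, d(2) = 2, d(3) = 2, d(4) = 3, d(5) = 2, d(6) = 4, d(7) = 2, d(8) = 4, d(9) = 3, d(10) = 4, d(11) = 2, d(12) = 6, d(13) = 2, d(14) = 4, d(15) = 4, d(16) = 5, d(17) = 2, d(18) = 6, d(19) = 2, d(20) = 6, d(21) = 4, d(22) = 4, d(23) = 2, d(24) = 8, d(25) = 3, d(26) = 4, d(27) = 4, d(28) = 6, d(29) = 2, d(30) = 8, d(31) = 2, d(32) = 6, d(33) = 4, d(34) = 4, d(35) = 4, d(36) = 9, d(37) = 2, d(38) = 4, d(39) = 4, d(40) = 8, d(41) = 2, d(42) = 8, d(43) = 2, d(44) = 6, d(45) = 6, d(46) = 4, d(47) = 2, d(48) = 10, d(49) = 3, d(50) = 6, d(51) = 4, d(52) = 6, d(53) = 2, d(54) = 8, d(55) = 4, d(56) = 8, d(57) = 4, d(58) = 4, d(59) = 2, d(60) = 12, d(61) = 2, d(62) = 4, d(63) = 6, d(64) = 7, d(65) = 4, d(66) = 8, d(67) = 2, d(68) = 6, d(69) = 4, d(70) = 8, d(71) = 2, d(72) = 12, d(73) = 2, d(74) = 4, d(75) = 6, d(76) = 6, d(77) = 4, d(78) = 8, d(79) = 2, d(80) = 10, d(81) = 5, d(82) = 4, d(83) = 2, d(84) = 12, d(85) = 4, d(86) = 4, d(87) = 4, d(88) = 8, d(89) = 2, d(90) = 12, d(91) = 4, d(92) = 6, d(93) = 4, d(94) = 4, d(95) = 4, d(96) = 12, d(97) = 2, d(98) = 6, d(99) = 6, d(100) = 9, d(101) = 2, d(102) = 8, d(103) = 2, d(104) = 8, d(105) = 8, d(106) = 4, d(107) = 2, d(108) = 12, d(109) = 2, d(110) = 8, d(111) = 4, d(112) = 10, d(113) = 2, d(114) = 8, d(115) = 4, d(116) = 6, d(117) = 6, d(118) = 4, d(119) = 4, d(120) = 16, d(121) = 3, d(122) = 4, d(123) = 4, d(124) = 6, d(125) = 4, d(126) = 12, d(127) = 2, d(128) = 8, d(129) = 4, d(130) = 8, d(131) = 2, d(132) = 12, d(133) = 4, d(134) = 4, d(135) = 8, d(136) = 8, d(137) = 2, d(138) = 8, d(139) = 2, d(140) = 12. Summing all 140 values: 719. (Dirichlet's divisor formula: Σ_{n ≤ x} d(n) = x ln(x) + (2γ − 1) x + O(√x). For x = 140, the asymptotic estimate is ≈ 713.45.)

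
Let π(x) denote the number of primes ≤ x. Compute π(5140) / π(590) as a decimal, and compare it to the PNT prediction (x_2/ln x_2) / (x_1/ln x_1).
π(5140)/π(590) = 685/107 ≈ 6.4019;  PNT prediction ≈ 6.5049.

π(590) = 107 and π(5140) = 685, so π(5140)/π(590) ≈ 6.4019. The PNT-predicted ratio is (5140/ln(5140)) / (590/ln(590)) ≈ 6.5049. The two agree to within a few percent, as expected.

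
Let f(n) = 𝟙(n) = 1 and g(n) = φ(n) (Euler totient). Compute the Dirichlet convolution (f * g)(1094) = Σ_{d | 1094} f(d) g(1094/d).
(𝟙 * φ)(1094) = 1094

Divisors of 1094: [1, 2, 547, 1094]. For each d | 1094:
  d = 1: 𝟙(1) · φ(1094/1) = 1 · 546 = 546
  d = 2: 𝟙(2) · φ(1094/2) = 1 · 546 = 546
  d = 547: 𝟙(547) · φ(1094/547) = 1 · 1 = 1
  d = 1094: 𝟙(1094) · φ(1094/1094) = 1 · 1 = 1
Summing: (𝟙 * φ)(1094) = 546 + 546 + 1 + 1 = 1094.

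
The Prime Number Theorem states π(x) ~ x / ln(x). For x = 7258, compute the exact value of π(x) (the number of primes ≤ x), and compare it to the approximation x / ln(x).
π(7258) = 928;  x/ln(x) ≈ 816.44;  relative error ≈ 12.02%.

Directly count primes up to 7258: π(7258) = 928. The PNT approximation gives 7258/ln(7258) ≈ 7258/8.88986 ≈ 816.44. Relative error (π(x) − x/ln(x)) / π(x) ≈ 12.02%; the approximation is known to undercount slightly (Li(x) is a better estimate).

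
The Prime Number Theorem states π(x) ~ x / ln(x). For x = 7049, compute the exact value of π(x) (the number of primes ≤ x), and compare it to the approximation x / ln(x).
π(7049) = 906;  x/ln(x) ≈ 795.54;  relative error ≈ 12.19%.

Directly count primes up to 7049: π(7049) = 906. The PNT approximation gives 7049/ln(7049) ≈ 7049/8.86064 ≈ 795.54. Relative error (π(x) − x/ln(x)) / π(x) ≈ 12.19%; the approximation is known to undercount slightly (Li(x) is a better estimate).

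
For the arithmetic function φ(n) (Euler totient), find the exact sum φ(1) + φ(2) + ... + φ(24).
Σ_{n ≤ 24} φ(n) = 180

Compute φ(n) for each 1 ≤ n ≤ 24: φ(1) = 1, φ(2) = 1, φ(3) = 2, φ(4) = 2, φ(5) = 4, φ(6) = 2, φ(7) = 6, φ(8) = 4, φ(9) = 6, φ(10) = 4, φ(11) = 10, φ(12) = 4, φ(13) = 12, φ(14) = 6, φ(15) = 8, φ(16) = 8, φ(17) = 16, φ(18) = 6, φ(19) = 18, φ(20) = 8, φ(21) = 12, φ(22) = 10, φ(23) = 22, φ(24) = 8. Summing all 24 values: 180. (Average order: Σ_{n ≤ x} φ(n) ~ (3/π²) x². For x = 24, (3/π²)·24² ≈ 175.08.)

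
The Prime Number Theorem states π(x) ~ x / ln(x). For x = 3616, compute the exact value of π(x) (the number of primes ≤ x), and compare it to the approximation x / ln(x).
π(3616) = 505;  x/ln(x) ≈ 441.35;  relative error ≈ 12.60%.

Directly count primes up to 3616: π(3616) = 505. The PNT approximation gives 3616/ln(3616) ≈ 3616/8.19312 ≈ 441.35. Relative error (π(x) − x/ln(x)) / π(x) ≈ 12.60%; the approximation is known to undercount slightly (Li(x) is a better estimate).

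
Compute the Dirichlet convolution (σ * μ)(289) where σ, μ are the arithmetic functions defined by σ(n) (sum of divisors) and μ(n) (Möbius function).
(σ * μ)(289) = 289

Divisors of 289: [1, 17, 289]. For each d | 289:
  d = 1: σ(1) · μ(289/1) = 1 · 0 = 0
  d = 17: σ(17) · μ(289/17) = 18 · -1 = -18
  d = 289: σ(289) · μ(289/289) = 307 · 1 = 307
Summing: (σ * μ)(289) = 0 + -18 + 307 = 289.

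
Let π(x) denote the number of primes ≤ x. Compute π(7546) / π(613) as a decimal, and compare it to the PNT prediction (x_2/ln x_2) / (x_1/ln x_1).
π(7546)/π(613) = 956/112 ≈ 8.5357;  PNT prediction ≈ 8.8489.

π(613) = 112 and π(7546) = 956, so π(7546)/π(613) ≈ 8.5357. The PNT-predicted ratio is (7546/ln(7546)) / (613/ln(613)) ≈ 8.8489. The two agree to within a few percent, as expected.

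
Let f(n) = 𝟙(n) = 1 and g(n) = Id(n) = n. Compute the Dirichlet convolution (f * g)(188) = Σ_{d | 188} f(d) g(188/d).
(𝟙 * Id)(188) = 336

Divisors of 188: [1, 2, 4, 47, 94, 188]. For each d | 188:
  d = 1: 𝟙(1) · Id(188/1) = 1 · 188 = 188
  d = 2: 𝟙(2) · Id(188/2) = 1 · 94 = 94
  d = 4: 𝟙(4) · Id(188/4) = 1 · 47 = 47
  d = 47: 𝟙(47) · Id(188/47) = 1 · 4 = 4
  d = 94: 𝟙(94) · Id(188/94) = 1 · 2 = 2
  d = 188: 𝟙(188) · Id(188/188) = 1 · 1 = 1
Summing: (𝟙 * Id)(188) = 188 + 94 + 47 + 4 + 2 + 1 = 336.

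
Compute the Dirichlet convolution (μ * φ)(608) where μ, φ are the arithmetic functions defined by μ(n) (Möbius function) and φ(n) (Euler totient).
(μ * φ)(608) = 136

Divisors of 608: [1, 2, 4, 8, 16, 19, 32, 38, 76, 152, 304, 608]. For each d | 608:
  d = 1: μ(1) · φ(608/1) = 1 · 288 = 288
  d = 2: μ(2) · φ(608/2) = -1 · 144 = -144
  d = 4: μ(4) · φ(608/4) = 0 · 72 = 0
  d = 8: μ(8) · φ(608/8) = 0 · 36 = 0
  d = 16: μ(16) · φ(608/16) = 0 · 18 = 0
  d = 19: μ(19) · φ(608/19) = -1 · 16 = -16
  d = 32: μ(32) · φ(608/32) = 0 · 18 = 0
  d = 38: μ(38) · φ(608/38) = 1 · 8 = 8
  d = 76: μ(76) · φ(608/76) = 0 · 4 = 0
  d = 152: μ(152) · φ(608/152) = 0 · 2 = 0
  d = 304: μ(304) · φ(608/304) = 0 · 1 = 0
  d = 608: μ(608) · φ(608/608) = 0 · 1 = 0
Summing: (μ * φ)(608) = 288 + -144 + 0 + 0 + 0 + -16 + 0 + 8 + 0 + 0 + 0 + 0 = 136.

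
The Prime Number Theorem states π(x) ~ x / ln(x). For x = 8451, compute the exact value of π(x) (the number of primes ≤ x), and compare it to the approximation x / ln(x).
π(8451) = 1057;  x/ln(x) ≈ 934.63;  relative error ≈ 11.58%.

Directly count primes up to 8451: π(8451) = 1057. The PNT approximation gives 8451/ln(8451) ≈ 8451/9.04204 ≈ 934.63. Relative error (π(x) − x/ln(x)) / π(x) ≈ 11.58%; the approximation is known to undercount slightly (Li(x) is a better estimate).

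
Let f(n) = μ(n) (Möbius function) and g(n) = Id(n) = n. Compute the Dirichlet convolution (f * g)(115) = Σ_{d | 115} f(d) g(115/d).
(μ * Id)(115) = 88

Divisors of 115: [1, 5, 23, 115]. For each d | 115:
  d = 1: μ(1) · Id(115/1) = 1 · 115 = 115
  d = 5: μ(5) · Id(115/5) = -1 · 23 = -23
  d = 23: μ(23) · Id(115/23) = -1 · 5 = -5
  d = 115: μ(115) · Id(115/115) = 1 · 1 = 1
Summing: (μ * Id)(115) = 115 + -23 + -5 + 1 = 88.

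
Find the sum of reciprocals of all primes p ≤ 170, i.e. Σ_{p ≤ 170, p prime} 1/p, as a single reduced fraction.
Σ 1/p = 1840793455149223796977553240989608507934961889604586193282330007699/962947420735983927056946215901134429196419130606213075415963491270

π(170) = 39, so the primes ≤ 170 are [2, 3, 5, 7, 11, 13, 17, 19, 23, 29, 31, 37, 41, 43, 47, 53, 59, 61, 67, 71, 73, 79, 83, 89, 97, 101, 103, 107, 109, 113, 127, 131, 137, 139, 149, 151, 157, 163, 167]. Summing 1/p over these primes: 1840793455149223796977553240989608507934961889604586193282330007699/962947420735983927056946215901134429196419130606213075415963491270 ≈ 1.9116. Mertens estimate ln ln(170) + 0.2615 ≈ 1.8977.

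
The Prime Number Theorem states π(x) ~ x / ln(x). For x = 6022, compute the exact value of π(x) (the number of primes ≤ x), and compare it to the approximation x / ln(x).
π(6022) = 785;  x/ln(x) ≈ 691.93;  relative error ≈ 11.86%.

Directly count primes up to 6022: π(6022) = 785. The PNT approximation gives 6022/ln(6022) ≈ 6022/8.70317 ≈ 691.93. Relative error (π(x) − x/ln(x)) / π(x) ≈ 11.86%; the approximation is known to undercount slightly (Li(x) is a better estimate).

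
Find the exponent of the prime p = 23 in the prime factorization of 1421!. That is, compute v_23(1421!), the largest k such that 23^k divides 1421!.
v_23(1421!) = 63

Legendre's formula: v_p(n!) = Σ_{k ≥ 1} ⌊n / p^k⌋. For p = 23, n = 1421, the terms are:
  ⌊1421/23^1⌋ = ⌊1421/23⌋ = 61
  ⌊1421/23^2⌋ = ⌊1421/529⌋ = 2
(the next term ⌊1421/23^3⌋ = 0, terminating the sum). Summing: v_23(1421!) = 61 + 2 = 63.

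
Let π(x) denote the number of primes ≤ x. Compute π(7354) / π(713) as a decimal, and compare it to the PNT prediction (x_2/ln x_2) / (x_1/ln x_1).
π(7354)/π(713) = 937/127 ≈ 7.3780;  PNT prediction ≈ 7.6108.

π(713) = 127 and π(7354) = 937, so π(7354)/π(713) ≈ 7.3780. The PNT-predicted ratio is (7354/ln(7354)) / (713/ln(713)) ≈ 7.6108. The two agree to within a few percent, as expected.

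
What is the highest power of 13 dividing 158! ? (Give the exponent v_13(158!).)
v_13(158!) = 12

Legendre's formula: v_p(n!) = Σ_{k ≥ 1} ⌊n / p^k⌋. For p = 13, n = 158, the terms are:
  ⌊158/13^1⌋ = ⌊158/13⌋ = 12
(the next term ⌊158/13^2⌋ = 0, terminating the sum). Summing: v_13(158!) = 12 = 12.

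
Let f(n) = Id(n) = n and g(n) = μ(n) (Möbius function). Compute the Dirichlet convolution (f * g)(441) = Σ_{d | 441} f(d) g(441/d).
(Id * μ)(441) = 252

Divisors of 441: [1, 3, 7, 9, 21, 49, 63, 147, 441]. For each d | 441:
  d = 1: Id(1) · μ(441/1) = 1 · 0 = 0
  d = 3: Id(3) · μ(441/3) = 3 · 0 = 0
  d = 7: Id(7) · μ(441/7) = 7 · 0 = 0
  d = 9: Id(9) · μ(441/9) = 9 · 0 = 0
  d = 21: Id(21) · μ(441/21) = 21 · 1 = 21
  d = 49: Id(49) · μ(441/49) = 49 · 0 = 0
  d = 63: Id(63) · μ(441/63) = 63 · -1 = -63
  d = 147: Id(147) · μ(441/147) = 147 · -1 = -147
  d = 441: Id(441) · μ(441/441) = 441 · 1 = 441
Summing: (Id * μ)(441) = 0 + 0 + 0 + 0 + 21 + 0 + -63 + -147 + 441 = 252.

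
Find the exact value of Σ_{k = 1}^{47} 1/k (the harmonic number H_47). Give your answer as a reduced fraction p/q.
H_47 = 280682601097106968469/63245806209101973600

Direct summation: H_47 = 1 + 1/2 + ... + 1/47. The least common denominator is lcm(1, ..., 47) = 442720643463713815200; over this denominator the numerator is 442720643463713815200 + 221360321731856907600 + 147573547821237938400 + 110680160865928453800 + 88544128692742763040 + 73786773910618969200 + 63245806209101973600 + 55340080432964226900 + 49191182607079312800 + 44272064346371381520 + 40247331223973983200 + 36893386955309484600 + 34055434112593370400 + 31622903104550986800 + 29514709564247587680 + 27670040216482113450 + 26042390791983165600 + 24595591303539656400 + 23301086498090200800 + 22136032173185690760 + 21081935403033991200 + 20123665611986991600 + 19248723628857122400 + 18446693477654742300 + 17708825738548552608 + 17027717056296685200 + 16397060869026437600 + 15811451552275493400 + 15266229084955648800 + 14757354782123793840 + 14281311079474639200 + 13835020108241056725 + 13415777074657994400 + 13021195395991582800 + 12649161241820394720 + 12297795651769828200 + 11965422796316589600 + 11650543249045100400 + 11351811370864456800 + 11068016086592845380 + 10798064474724727200 + 10540967701516995600 + 10295828917760786400 + 10061832805993495800 + 9838236521415862560 + 9624361814428561200 + 9419588158802421600 = 1964778207679748779283, so H_47 = 1964778207679748779283/442720643463713815200; reducing by gcd(1964778207679748779283, 442720643463713815200) = 7 gives 280682601097106968469/63245806209101973600 ≈ 4.43796. (The PNT-adjacent estimate ln(47) + γ ≈ 4.42736 matches within O(1/n).)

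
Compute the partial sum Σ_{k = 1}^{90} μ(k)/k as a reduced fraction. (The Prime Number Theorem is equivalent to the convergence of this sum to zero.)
Σ μ(k)/k = -34833113669423893495541895404789/23768741896345550770650537601358310

Values of μ(k) for 1 ≤ k ≤ 90: μ(1) = 1, μ(2) = -1, μ(3) = -1, μ(5) = -1, μ(6) = 1, μ(7) = -1, μ(10) = 1, μ(11) = -1, μ(13) = -1, μ(14) = 1, μ(15) = 1, μ(17) = -1, μ(19) = -1, μ(21) = 1, μ(22) = 1, μ(23) = -1, μ(26) = 1, μ(29) = -1, μ(30) = -1, μ(31) = -1, μ(33) = 1, μ(34) = 1, μ(35) = 1, μ(37) = -1, μ(38) = 1, μ(39) = 1, μ(41) = -1, μ(42) = -1, μ(43) = -1, μ(46) = 1, μ(47) = -1, μ(51) = 1, μ(53) = -1, μ(55) = 1, μ(57) = 1, μ(58) = 1, μ(59) = -1, μ(61) = -1, μ(62) = 1, μ(65) = 1, μ(66) = -1, μ(67) = -1, μ(69) = 1, μ(70) = -1, μ(71) = -1, μ(73) = -1, μ(74) = 1, μ(77) = 1, μ(78) = -1, μ(79) = -1, μ(82) = 1, μ(83) = -1, μ(85) = 1, μ(86) = 1, μ(87) = 1, μ(89) = -1, with μ = 0 on non-squarefree integers. Summing μ(k)/k for k where μ(k) ≠ 0 gives -34833113669423893495541895404789/23768741896345550770650537601358310 ≈ -0.0015. (PNT ⟺ this sum → 0 as n → ∞.)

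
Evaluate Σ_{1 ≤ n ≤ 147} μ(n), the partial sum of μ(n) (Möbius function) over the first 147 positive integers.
Σ_{n ≤ 147} μ(n) = 1

Compute μ(n) for each 1 ≤ n ≤ 147: μ(1) = 1, μ(2) = -1, μ(3) = -1, μ(4) = 0, μ(5) = -1, μ(6) = 1, μ(7) = -1, μ(8) = 0, μ(9) = 0, μ(10) = 1, μ(11) = -1, μ(12) = 0, μ(13) = -1, μ(14) = 1, μ(15) = 1, μ(16) = 0, μ(17) = -1, μ(18) = 0, μ(19) = -1, μ(20) = 0, μ(21) = 1, μ(22) = 1, μ(23) = -1, μ(24) = 0, μ(25) = 0, μ(26) = 1, μ(27) = 0, μ(28) = 0, μ(29) = -1, μ(30) = -1, μ(31) = -1, μ(32) = 0, μ(33) = 1, μ(34) = 1, μ(35) = 1, μ(36) = 0, μ(37) = -1, μ(38) = 1, μ(39) = 1, μ(40) = 0, μ(41) = -1, μ(42) = -1, μ(43) = -1, μ(44) = 0, μ(45) = 0, μ(46) = 1, μ(47) = -1, μ(48) = 0, μ(49) = 0, μ(50) = 0, μ(51) = 1, μ(52) = 0, μ(53) = -1, μ(54) = 0, μ(55) = 1, μ(56) = 0, μ(57) = 1, μ(58) = 1, μ(59) = -1, μ(60) = 0, μ(61) = -1, μ(62) = 1, μ(63) = 0, μ(64) = 0, μ(65) = 1, μ(66) = -1, μ(67) = -1, μ(68) = 0, μ(69) = 1, μ(70) = -1, μ(71) = -1, μ(72) = 0, μ(73) = -1, μ(74) = 1, μ(75) = 0, μ(76) = 0, μ(77) = 1, μ(78) = -1, μ(79) = -1, μ(80) = 0, μ(81) = 0, μ(82) = 1, μ(83) = -1, μ(84) = 0, μ(85) = 1, μ(86) = 1, μ(87) = 1, μ(88) = 0, μ(89) = -1, μ(90) = 0, μ(91) = 1, μ(92) = 0, μ(93) = 1, μ(94) = 1, μ(95) = 1, μ(96) = 0, μ(97) = -1, μ(98) = 0, μ(99) = 0, μ(100) = 0, μ(101) = -1, μ(102) = -1, μ(103) = -1, μ(104) = 0, μ(105) = -1, μ(106) = 1, μ(107) = -1, μ(108) = 0, μ(109) = -1, μ(110) = -1, μ(111) = 1, μ(112) = 0, μ(113) = -1, μ(114) = -1, μ(115) = 1, μ(116) = 0, μ(117) = 0, μ(118) = 1, μ(119) = 1, μ(120) = 0, μ(121) = 0, μ(122) = 1, μ(123) = 1, μ(124) = 0, μ(125) = 0, μ(126) = 0, μ(127) = -1, μ(128) = 0, μ(129) = 1, μ(130) = -1, μ(131) = -1, μ(132) = 0, μ(133) = 1, μ(134) = 1, μ(135) = 0, μ(136) = 0, μ(137) = -1, μ(138) = -1, μ(139) = -1, μ(140) = 0, μ(141) = 1, μ(142) = 1, μ(143) = 1, μ(144) = 0, μ(145) = 1, μ(146) = 1, μ(147) = 0. Summing all 147 values: 1. (Mertens function M(x) = Σ_{n ≤ x} μ(n); on average M(x) should be small (PNT ⟺ M(x) = o(x)).)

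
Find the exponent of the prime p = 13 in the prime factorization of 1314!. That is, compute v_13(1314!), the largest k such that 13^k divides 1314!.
v_13(1314!) = 108

Legendre's formula: v_p(n!) = Σ_{k ≥ 1} ⌊n / p^k⌋. For p = 13, n = 1314, the terms are:
  ⌊1314/13^1⌋ = ⌊1314/13⌋ = 101
  ⌊1314/13^2⌋ = ⌊1314/169⌋ = 7
(the next term ⌊1314/13^3⌋ = 0, terminating the sum). Summing: v_13(1314!) = 101 + 7 = 108.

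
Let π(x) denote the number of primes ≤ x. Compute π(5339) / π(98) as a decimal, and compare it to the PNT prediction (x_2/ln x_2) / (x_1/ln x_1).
π(5339)/π(98) = 706/25 ≈ 28.2400;  PNT prediction ≈ 29.1032.

π(98) = 25 and π(5339) = 706, so π(5339)/π(98) ≈ 28.2400. The PNT-predicted ratio is (5339/ln(5339)) / (98/ln(98)) ≈ 29.1032. The two agree to within a few percent, as expected.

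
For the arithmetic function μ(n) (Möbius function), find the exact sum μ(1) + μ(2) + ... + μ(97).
Σ_{n ≤ 97} μ(n) = 1

Compute μ(n) for each 1 ≤ n ≤ 97: μ(1) = 1, μ(2) = -1, μ(3) = -1, μ(4) = 0, μ(5) = -1, μ(6) = 1, μ(7) = -1, μ(8) = 0, μ(9) = 0, μ(10) = 1, μ(11) = -1, μ(12) = 0, μ(13) = -1, μ(14) = 1, μ(15) = 1, μ(16) = 0, μ(17) = -1, μ(18) = 0, μ(19) = -1, μ(20) = 0, μ(21) = 1, μ(22) = 1, μ(23) = -1, μ(24) = 0, μ(25) = 0, μ(26) = 1, μ(27) = 0, μ(28) = 0, μ(29) = -1, μ(30) = -1, μ(31) = -1, μ(32) = 0, μ(33) = 1, μ(34) = 1, μ(35) = 1, μ(36) = 0, μ(37) = -1, μ(38) = 1, μ(39) = 1, μ(40) = 0, μ(41) = -1, μ(42) = -1, μ(43) = -1, μ(44) = 0, μ(45) = 0, μ(46) = 1, μ(47) = -1, μ(48) = 0, μ(49) = 0, μ(50) = 0, μ(51) = 1, μ(52) = 0, μ(53) = -1, μ(54) = 0, μ(55) = 1, μ(56) = 0, μ(57) = 1, μ(58) = 1, μ(59) = -1, μ(60) = 0, μ(61) = -1, μ(62) = 1, μ(63) = 0, μ(64) = 0, μ(65) = 1, μ(66) = -1, μ(67) = -1, μ(68) = 0, μ(69) = 1, μ(70) = -1, μ(71) = -1, μ(72) = 0, μ(73) = -1, μ(74) = 1, μ(75) = 0, μ(76) = 0, μ(77) = 1, μ(78) = -1, μ(79) = -1, μ(80) = 0, μ(81) = 0, μ(82) = 1, μ(83) = -1, μ(84) = 0, μ(85) = 1, μ(86) = 1, μ(87) = 1, μ(88) = 0, μ(89) = -1, μ(90) = 0, μ(91) = 1, μ(92) = 0, μ(93) = 1, μ(94) = 1, μ(95) = 1, μ(96) = 0, μ(97) = -1. Summing all 97 values: 1. (Mertens function M(x) = Σ_{n ≤ x} μ(n); on average M(x) should be small (PNT ⟺ M(x) = o(x)).)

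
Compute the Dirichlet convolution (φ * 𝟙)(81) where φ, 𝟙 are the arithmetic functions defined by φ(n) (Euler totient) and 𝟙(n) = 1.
(φ * 𝟙)(81) = 81

Divisors of 81: [1, 3, 9, 27, 81]. For each d | 81:
  d = 1: φ(1) · 𝟙(81/1) = 1 · 1 = 1
  d = 3: φ(3) · 𝟙(81/3) = 2 · 1 = 2
  d = 9: φ(9) · 𝟙(81/9) = 6 · 1 = 6
  d = 27: φ(27) · 𝟙(81/27) = 18 · 1 = 18
  d = 81: φ(81) · 𝟙(81/81) = 54 · 1 = 54
Summing: (φ * 𝟙)(81) = 1 + 2 + 6 + 18 + 54 = 81.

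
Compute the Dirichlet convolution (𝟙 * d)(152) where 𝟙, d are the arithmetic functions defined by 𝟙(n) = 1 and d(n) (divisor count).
(𝟙 * d)(152) = 30

Divisors of 152: [1, 2, 4, 8, 19, 38, 76, 152]. For each d | 152:
  d = 1: 𝟙(1) · d(152/1) = 1 · 8 = 8
  d = 2: 𝟙(2) · d(152/2) = 1 · 6 = 6
  d = 4: 𝟙(4) · d(152/4) = 1 · 4 = 4
  d = 8: 𝟙(8) · d(152/8) = 1 · 2 = 2
  d = 19: 𝟙(19) · d(152/19) = 1 · 4 = 4
  d = 38: 𝟙(38) · d(152/38) = 1 · 3 = 3
  d = 76: 𝟙(76) · d(152/76) = 1 · 2 = 2
  d = 152: 𝟙(152) · d(152/152) = 1 · 1 = 1
Summing: (𝟙 * d)(152) = 8 + 6 + 4 + 2 + 4 + 3 + 2 + 1 = 30.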